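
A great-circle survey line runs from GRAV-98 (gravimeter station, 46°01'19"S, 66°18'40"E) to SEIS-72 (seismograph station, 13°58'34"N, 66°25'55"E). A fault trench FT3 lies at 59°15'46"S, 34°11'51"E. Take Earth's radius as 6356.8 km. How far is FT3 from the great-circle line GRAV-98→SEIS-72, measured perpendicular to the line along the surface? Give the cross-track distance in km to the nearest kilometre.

GRAV-98: φ = -46.02194°, λ = +66.31111°
SEIS-72: φ = +13.97611°, λ = +66.43194°
FT3: φ = -59.26278°, λ = +34.19750°
δ₁₃ = central angle GRAV-98→FT3 = 0.404969 rad  (haversine)
θ₁₃ = bearing GRAV-98→FT3 = 223.600°,  θ₁₂ = bearing GRAV-98→SEIS-72 = 0.135°
dₓₜ = R·arcsin(sin δ₁₃ · sin(θ₁₃ − θ₁₂)) = 6356.8·arcsin(0.39399·sin(223.464°)) = -1744.682 km
|dₓₜ| = 1744.682 km

1745 km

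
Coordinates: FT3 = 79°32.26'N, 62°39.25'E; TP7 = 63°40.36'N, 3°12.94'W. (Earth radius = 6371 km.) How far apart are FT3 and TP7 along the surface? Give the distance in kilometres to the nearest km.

FT3: φ = +79.53767°, λ = +62.65417°
TP7: φ = +63.67267°, λ = -3.21567°
Δφ = -15.8650°,  Δλ = -65.8698°
a = sin²(Δφ/2) + cos φ₁ cos φ₂ sin²(Δλ/2) = 0.042851
c = 2·arcsin(√a) = 0.417027 rad = 23.8939°
d = R·c = 6371 × 0.417027 = 2656.9 km

2657 km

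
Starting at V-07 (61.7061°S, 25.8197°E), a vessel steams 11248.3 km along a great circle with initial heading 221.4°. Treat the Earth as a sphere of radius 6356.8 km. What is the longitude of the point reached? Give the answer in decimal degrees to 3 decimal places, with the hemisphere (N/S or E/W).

δ = d/R = 11248.3/6356.8 = 1.769491 rad
φ₂ = arcsin(sin φ₁ cos δ + cos φ₁ sin δ cos θ)
   = arcsin(-0.88053·-0.19739 + 0.47399·0.98033·-0.75011) = -10.06387°
λ₂ = λ₁ + atan2(sin θ sin δ cos φ₁, cos δ − sin φ₁ sin φ₂) = -112.99994°

113.000°W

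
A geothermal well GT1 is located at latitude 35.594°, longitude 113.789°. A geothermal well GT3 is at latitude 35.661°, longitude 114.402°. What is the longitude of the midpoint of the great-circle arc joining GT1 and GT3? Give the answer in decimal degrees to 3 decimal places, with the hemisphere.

114.095°E

Bx = cos φ₂ cos Δλ = 0.812434,  By = cos φ₂ sin Δλ = 0.008692
φₘ = atan2(sin φ₁ + sin φ₂, √((cos φ₁ + Bx)² + By²)) = 35.62789°
λₘ = λ₁ + atan2(By, cos φ₁ + Bx) = 114.09537°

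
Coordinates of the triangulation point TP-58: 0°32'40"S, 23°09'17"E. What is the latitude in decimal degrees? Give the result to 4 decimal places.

0.5444°S

0° + 32′/60 + 40″/3600 = 0 + 0.53333 + 0.01111 = 0.5444°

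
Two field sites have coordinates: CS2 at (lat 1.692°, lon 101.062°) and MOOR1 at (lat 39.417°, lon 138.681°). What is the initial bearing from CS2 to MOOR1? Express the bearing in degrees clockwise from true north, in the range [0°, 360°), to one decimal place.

37.4°

Δλ = 37.6190°
y = sin Δλ · cos φ₂ = 0.471568
x = cos φ₁ sin φ₂ − sin φ₁ cos φ₂ cos Δλ = 0.616615
θ = atan2(y, x) = 37.4076° → 37.4076° (mod 360°)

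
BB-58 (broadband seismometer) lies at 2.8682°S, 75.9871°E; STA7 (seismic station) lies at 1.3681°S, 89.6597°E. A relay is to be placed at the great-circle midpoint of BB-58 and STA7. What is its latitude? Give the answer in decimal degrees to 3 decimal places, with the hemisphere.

Bx = cos φ₂ cos Δλ = 0.971385,  By = cos φ₂ sin Δλ = 0.236306
φₘ = atan2(sin φ₁ + sin φ₂, √((cos φ₁ + Bx)² + By²)) = -2.13330°
λₘ = λ₁ + atan2(By, cos φ₁ + Bx) = 82.82673°

2.133°S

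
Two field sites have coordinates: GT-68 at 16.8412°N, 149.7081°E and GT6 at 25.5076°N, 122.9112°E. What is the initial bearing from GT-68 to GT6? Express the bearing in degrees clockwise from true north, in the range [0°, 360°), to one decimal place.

293.7°

Δλ = -26.7969°
y = sin Δλ · cos φ₂ = -0.406886
x = cos φ₁ sin φ₂ − sin φ₁ cos φ₂ cos Δλ = 0.178761
θ = atan2(y, x) = -66.2822° → 293.7178° (mod 360°)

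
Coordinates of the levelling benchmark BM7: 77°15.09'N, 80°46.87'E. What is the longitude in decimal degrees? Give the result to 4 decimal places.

80° + 46.87′/60 = 80 + 0.78117 = 80.7812°

80.7812°E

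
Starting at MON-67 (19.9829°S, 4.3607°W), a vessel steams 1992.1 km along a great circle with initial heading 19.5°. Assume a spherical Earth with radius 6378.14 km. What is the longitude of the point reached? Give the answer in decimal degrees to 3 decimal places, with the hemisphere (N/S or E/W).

δ = d/R = 1992.1/6378.14 = 0.312332 rad
φ₂ = arcsin(sin φ₁ cos δ + cos φ₁ sin δ cos θ)
   = arcsin(-0.34174·0.95162 + 0.93979·0.30728·0.94264) = -3.03757°
λ₂ = λ₁ + atan2(sin θ sin δ cos φ₁, cos δ − sin φ₁ sin φ₂) = 1.53490°

1.535°E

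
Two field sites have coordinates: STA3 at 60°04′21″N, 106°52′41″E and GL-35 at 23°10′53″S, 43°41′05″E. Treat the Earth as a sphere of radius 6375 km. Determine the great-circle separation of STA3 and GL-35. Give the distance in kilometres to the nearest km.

10873 km

STA3: φ = +60.07250°, λ = +106.87806°
GL-35: φ = -23.18139°, λ = +43.68472°
Δφ = -83.2539°,  Δλ = -63.1933°
a = sin²(Δφ/2) + cos φ₁ cos φ₂ sin²(Δλ/2) = 0.567162
c = 2·arcsin(√a) = 1.705527 rad = 97.7195°
d = R·c = 6375 × 1.705527 = 10872.7 km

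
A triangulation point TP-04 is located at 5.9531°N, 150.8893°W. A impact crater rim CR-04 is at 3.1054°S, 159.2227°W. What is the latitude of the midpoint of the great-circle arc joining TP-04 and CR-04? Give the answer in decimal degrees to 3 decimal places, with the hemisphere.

Bx = cos φ₂ cos Δλ = 0.987989,  By = cos φ₂ sin Δλ = -0.144720
φₘ = atan2(sin φ₁ + sin φ₂, √((cos φ₁ + Bx)² + By²)) = 1.42762°
λₘ = λ₁ + atan2(By, cos φ₁ + Bx) = -155.06422°

1.428°N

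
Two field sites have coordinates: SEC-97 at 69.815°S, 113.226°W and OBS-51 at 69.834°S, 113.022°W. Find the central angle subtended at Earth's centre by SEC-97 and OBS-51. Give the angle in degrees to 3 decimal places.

Δφ = -0.0190°,  Δλ = 0.2040°
a = sin²(Δφ/2) + cos φ₁ cos φ₂ sin²(Δλ/2) = 0.000000
c = 2·arcsin(√a) = 0.001272 rad = 0.0729°

0.073°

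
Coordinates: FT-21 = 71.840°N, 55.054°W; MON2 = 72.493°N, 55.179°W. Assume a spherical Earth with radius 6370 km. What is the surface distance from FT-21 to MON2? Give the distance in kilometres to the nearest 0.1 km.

72.7 km

Δφ = 0.6530°,  Δλ = -0.1250°
a = sin²(Δφ/2) + cos φ₁ cos φ₂ sin²(Δλ/2) = 0.000033
c = 2·arcsin(√a) = 0.011417 rad = 0.6541°
d = R·c = 6370 × 0.011417 = 72.7 km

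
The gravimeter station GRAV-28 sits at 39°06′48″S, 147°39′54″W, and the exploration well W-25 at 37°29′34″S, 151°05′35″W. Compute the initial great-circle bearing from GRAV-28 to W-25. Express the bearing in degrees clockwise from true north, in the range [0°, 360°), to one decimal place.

GRAV-28: φ = -39.11333°, λ = -147.66500°
W-25: φ = -37.49278°, λ = -151.09306°
Δλ = -3.4281°
y = sin Δλ · cos φ₂ = -0.047443
x = cos φ₁ sin φ₂ − sin φ₁ cos φ₂ cos Δλ = 0.027385
θ = atan2(y, x) = -60.0061° → 299.9939° (mod 360°)

300.0°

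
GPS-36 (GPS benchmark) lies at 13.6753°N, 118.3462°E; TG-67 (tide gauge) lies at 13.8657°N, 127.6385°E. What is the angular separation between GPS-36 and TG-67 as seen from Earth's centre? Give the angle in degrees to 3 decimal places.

9.027°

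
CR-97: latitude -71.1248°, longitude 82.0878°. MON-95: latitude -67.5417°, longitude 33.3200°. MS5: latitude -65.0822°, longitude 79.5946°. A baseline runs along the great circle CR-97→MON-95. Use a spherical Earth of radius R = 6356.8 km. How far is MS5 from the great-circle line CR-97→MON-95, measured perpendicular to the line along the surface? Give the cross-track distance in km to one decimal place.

677.7 km

δ₁₃ = central angle CR-97→MS5 = 0.106682 rad  (haversine)
θ₁₃ = bearing CR-97→MS5 = 350.089°,  θ₁₂ = bearing CR-97→MON-95 = 258.065°
dₓₜ = R·arcsin(sin δ₁₃ · sin(θ₁₃ − θ₁₂)) = 6356.8·arcsin(0.10648·sin(92.024°)) = 677.731 km
|dₓₜ| = 677.731 km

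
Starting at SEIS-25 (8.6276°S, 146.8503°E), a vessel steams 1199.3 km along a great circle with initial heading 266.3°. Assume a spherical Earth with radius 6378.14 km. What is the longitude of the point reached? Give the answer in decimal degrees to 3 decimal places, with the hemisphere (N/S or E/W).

135.959°E

δ = d/R = 1199.3/6378.14 = 0.188033 rad
φ₂ = arcsin(sin φ₁ cos δ + cos φ₁ sin δ cos θ)
   = arcsin(-0.15001·0.98237 + 0.98868·0.18693·-0.06453) = -9.16591°
λ₂ = λ₁ + atan2(sin θ sin δ cos φ₁, cos δ − sin φ₁ sin φ₂) = 135.95880°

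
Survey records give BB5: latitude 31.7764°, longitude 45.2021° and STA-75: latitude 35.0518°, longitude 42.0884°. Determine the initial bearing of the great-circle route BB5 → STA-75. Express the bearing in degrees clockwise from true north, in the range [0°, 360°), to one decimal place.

322.4°

Δλ = -3.1137°
y = sin Δλ · cos φ₂ = -0.044466
x = cos φ₁ sin φ₂ − sin φ₁ cos φ₂ cos Δλ = 0.057772
θ = atan2(y, x) = -37.5850° → 322.4150° (mod 360°)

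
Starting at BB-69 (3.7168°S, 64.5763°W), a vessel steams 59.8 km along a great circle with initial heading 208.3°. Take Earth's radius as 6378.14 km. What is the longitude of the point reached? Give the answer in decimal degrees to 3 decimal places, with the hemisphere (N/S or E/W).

64.832°W

δ = d/R = 59.8/6378.14 = 0.009376 rad
φ₂ = arcsin(sin φ₁ cos δ + cos φ₁ sin δ cos θ)
   = arcsin(-0.06482·0.99996 + 0.99790·0.00938·-0.88048) = -4.18975°
λ₂ = λ₁ + atan2(sin θ sin δ cos φ₁, cos δ − sin φ₁ sin φ₂) = -64.83166°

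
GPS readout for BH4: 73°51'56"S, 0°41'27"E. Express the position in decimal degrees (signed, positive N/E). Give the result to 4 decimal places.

lat: 73.8656° S → -73.8656°
lon: 0.6908° E → +0.6908°

-73.8656°, +0.6908°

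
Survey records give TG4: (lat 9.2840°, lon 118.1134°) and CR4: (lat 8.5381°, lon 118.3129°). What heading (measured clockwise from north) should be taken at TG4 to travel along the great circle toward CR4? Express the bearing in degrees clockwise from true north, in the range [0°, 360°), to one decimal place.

165.2°

Δλ = 0.1995°
y = sin Δλ · cos φ₂ = 0.003443
x = cos φ₁ sin φ₂ − sin φ₁ cos φ₂ cos Δλ = -0.013017
θ = atan2(y, x) = 165.1832° → 165.1832° (mod 360°)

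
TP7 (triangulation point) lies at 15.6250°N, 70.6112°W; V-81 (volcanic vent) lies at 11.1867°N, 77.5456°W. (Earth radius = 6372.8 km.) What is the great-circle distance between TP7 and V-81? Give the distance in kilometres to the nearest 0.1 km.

897.9 km

Δφ = -4.4383°,  Δλ = -6.9344°
a = sin²(Δφ/2) + cos φ₁ cos φ₂ sin²(Δλ/2) = 0.004955
c = 2·arcsin(√a) = 0.140897 rad = 8.0728°
d = R·c = 6372.8 × 0.140897 = 897.9 km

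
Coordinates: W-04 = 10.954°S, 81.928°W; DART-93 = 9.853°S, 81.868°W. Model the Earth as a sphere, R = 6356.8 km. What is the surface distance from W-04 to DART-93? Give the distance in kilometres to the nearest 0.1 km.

122.3 km

Δφ = 1.1010°,  Δλ = 0.0600°
a = sin²(Δφ/2) + cos φ₁ cos φ₂ sin²(Δλ/2) = 0.000093
c = 2·arcsin(√a) = 0.019244 rad = 1.1026°
d = R·c = 6356.8 × 0.019244 = 122.3 km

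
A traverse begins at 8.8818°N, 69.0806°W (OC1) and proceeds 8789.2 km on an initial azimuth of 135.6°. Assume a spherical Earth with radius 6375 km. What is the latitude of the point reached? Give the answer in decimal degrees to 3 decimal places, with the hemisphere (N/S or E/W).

41.563°S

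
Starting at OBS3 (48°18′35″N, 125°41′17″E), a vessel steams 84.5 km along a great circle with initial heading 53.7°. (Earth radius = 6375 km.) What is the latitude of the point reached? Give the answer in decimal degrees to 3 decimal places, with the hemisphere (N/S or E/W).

OBS3: φ = +48.30972°, λ = +125.68806°
δ = d/R = 84.5/6375 = 0.013255 rad
φ₂ = arcsin(sin φ₁ cos δ + cos φ₁ sin δ cos θ)
   = arcsin(0.74675·0.99991 + 0.66510·0.01325·0.59201) = 48.75561°
λ₂ = λ₁ + atan2(sin θ sin δ cos φ₁, cos δ − sin φ₁ sin φ₂) = 126.61646°

48.756°N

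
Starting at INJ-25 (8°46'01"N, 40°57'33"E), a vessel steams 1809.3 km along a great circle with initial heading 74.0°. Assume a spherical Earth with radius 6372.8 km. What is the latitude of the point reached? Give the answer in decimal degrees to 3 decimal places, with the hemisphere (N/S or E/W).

12.863°N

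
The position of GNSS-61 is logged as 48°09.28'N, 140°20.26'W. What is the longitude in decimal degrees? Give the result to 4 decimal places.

140.3377°W

140° + 20.26′/60 = 140 + 0.33767 = 140.3377°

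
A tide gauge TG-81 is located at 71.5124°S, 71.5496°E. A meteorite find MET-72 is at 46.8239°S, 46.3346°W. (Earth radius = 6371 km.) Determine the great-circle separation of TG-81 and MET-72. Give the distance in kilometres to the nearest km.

Δφ = 24.6885°,  Δλ = -117.8842°
a = sin²(Δφ/2) + cos φ₁ cos φ₂ sin²(Δλ/2) = 0.204928
c = 2·arcsin(√a) = 0.939559 rad = 53.8328°
d = R·c = 6371 × 0.939559 = 5985.9 km

5986 km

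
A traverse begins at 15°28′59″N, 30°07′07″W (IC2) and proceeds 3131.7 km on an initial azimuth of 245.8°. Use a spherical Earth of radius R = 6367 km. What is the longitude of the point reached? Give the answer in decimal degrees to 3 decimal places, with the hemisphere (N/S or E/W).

IC2: φ = +15.48306°, λ = -30.11861°
δ = d/R = 3131.7/6367 = 0.491864 rad
φ₂ = arcsin(sin φ₁ cos δ + cos φ₁ sin δ cos θ)
   = arcsin(0.26695·0.88145 + 0.96371·0.47227·-0.40992) = 2.79361°
λ₂ = λ₁ + atan2(sin θ sin δ cos φ₁, cos δ − sin φ₁ sin φ₂) = -55.66740°

55.667°W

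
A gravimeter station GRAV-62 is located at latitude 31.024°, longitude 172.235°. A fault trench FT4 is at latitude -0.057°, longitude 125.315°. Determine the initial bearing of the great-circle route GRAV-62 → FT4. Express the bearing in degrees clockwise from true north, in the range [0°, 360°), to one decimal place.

Δλ = -46.9200°
y = sin Δλ · cos φ₂ = -0.730400
x = cos φ₁ sin φ₂ − sin φ₁ cos φ₂ cos Δλ = -0.352878
θ = atan2(y, x) = -115.7866° → 244.2134° (mod 360°)

244.2°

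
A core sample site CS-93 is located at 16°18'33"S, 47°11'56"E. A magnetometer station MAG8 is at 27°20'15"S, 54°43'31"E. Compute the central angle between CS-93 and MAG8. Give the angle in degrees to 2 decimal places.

CS-93: φ = -16.30917°, λ = +47.19889°
MAG8: φ = -27.33750°, λ = +54.72528°
Δφ = -11.0283°,  Δλ = 7.5264°
a = sin²(Δφ/2) + cos φ₁ cos φ₂ sin²(Δλ/2) = 0.012906
c = 2·arcsin(√a) = 0.227703 rad = 13.0464°

13.05°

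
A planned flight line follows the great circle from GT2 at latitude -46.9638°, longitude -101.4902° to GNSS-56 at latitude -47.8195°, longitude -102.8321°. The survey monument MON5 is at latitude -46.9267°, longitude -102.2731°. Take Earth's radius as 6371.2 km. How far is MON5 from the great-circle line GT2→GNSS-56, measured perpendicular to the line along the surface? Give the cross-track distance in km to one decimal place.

δ₁₃ = central angle GT2→MON5 = 0.009351 rad  (haversine)
θ₁₃ = bearing GT2→MON5 = 273.685°,  θ₁₂ = bearing GT2→GNSS-56 = 226.220°
dₓₜ = R·arcsin(sin δ₁₃ · sin(θ₁₃ − θ₁₂)) = 6371.2·arcsin(0.00935·sin(47.464°)) = 43.899 km
|dₓₜ| = 43.899 km

43.9 km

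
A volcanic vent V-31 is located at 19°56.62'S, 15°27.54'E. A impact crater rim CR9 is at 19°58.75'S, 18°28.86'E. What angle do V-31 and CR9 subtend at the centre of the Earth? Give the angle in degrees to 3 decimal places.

V-31: φ = -19.94367°, λ = +15.45900°
CR9: φ = -19.97917°, λ = +18.48100°
Δφ = -0.0355°,  Δλ = 3.0220°
a = sin²(Δφ/2) + cos φ₁ cos φ₂ sin²(Δλ/2) = 0.000614
c = 2·arcsin(√a) = 0.049578 rad = 2.8406°

2.841°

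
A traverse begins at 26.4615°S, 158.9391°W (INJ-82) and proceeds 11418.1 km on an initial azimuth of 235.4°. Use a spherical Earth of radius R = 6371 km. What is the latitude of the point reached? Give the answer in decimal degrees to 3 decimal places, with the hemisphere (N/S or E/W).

δ = d/R = 11418.1/6371 = 1.792199 rad
φ₂ = arcsin(sin φ₁ cos δ + cos φ₁ sin δ cos θ)
   = arcsin(-0.44560·-0.21960 + 0.89523·0.97559·-0.56784) = -23.45896°
λ₂ = λ₁ + atan2(sin θ sin δ cos φ₁, cos δ − sin φ₁ sin φ₂) = 82.15321°

23.459°S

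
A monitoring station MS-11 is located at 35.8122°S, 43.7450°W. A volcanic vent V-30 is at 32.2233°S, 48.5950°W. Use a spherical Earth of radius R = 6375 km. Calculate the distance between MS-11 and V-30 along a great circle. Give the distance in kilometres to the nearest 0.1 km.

Δφ = 3.5889°,  Δλ = -4.8500°
a = sin²(Δφ/2) + cos φ₁ cos φ₂ sin²(Δλ/2) = 0.002209
c = 2·arcsin(√a) = 0.094029 rad = 5.3875°
d = R·c = 6375 × 0.094029 = 599.4 km

599.4 km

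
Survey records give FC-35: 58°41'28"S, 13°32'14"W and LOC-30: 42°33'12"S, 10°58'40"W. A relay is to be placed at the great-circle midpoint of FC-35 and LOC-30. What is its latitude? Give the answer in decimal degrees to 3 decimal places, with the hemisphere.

FC-35: φ = -58.69111°, λ = -13.53722°
LOC-30: φ = -42.55333°, λ = -10.97778°
Bx = cos φ₂ cos Δλ = 0.735913,  By = cos φ₂ sin Δλ = 0.032896
φₘ = atan2(sin φ₁ + sin φ₂, √((cos φ₁ + Bx)² + By²)) = -50.62902°
λₘ = λ₁ + atan2(By, cos φ₁ + Bx) = -12.03642°

50.629°S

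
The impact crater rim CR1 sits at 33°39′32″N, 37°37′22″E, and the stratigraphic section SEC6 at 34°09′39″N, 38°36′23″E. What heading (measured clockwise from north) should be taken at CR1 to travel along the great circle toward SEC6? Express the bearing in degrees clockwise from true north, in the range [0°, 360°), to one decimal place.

58.1°

CR1: φ = +33.65889°, λ = +37.62278°
SEC6: φ = +34.16083°, λ = +38.60639°
Δλ = 0.9836°
y = sin Δλ · cos φ₂ = 0.014205
x = cos φ₁ sin φ₂ − sin φ₁ cos φ₂ cos Δλ = 0.008828
θ = atan2(y, x) = 58.1394° → 58.1394° (mod 360°)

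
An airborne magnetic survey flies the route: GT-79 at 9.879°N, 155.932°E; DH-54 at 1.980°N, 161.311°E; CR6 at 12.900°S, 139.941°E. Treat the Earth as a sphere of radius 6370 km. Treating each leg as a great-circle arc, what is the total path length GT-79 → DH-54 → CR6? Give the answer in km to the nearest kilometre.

3941 km

GT-79→DH-54: c = 0.166468 rad, d = 1060.40 km
DH-54→CR6: c = 0.452201 rad, d = 2880.52 km
Total = 1060.40 + 2880.52 = 3940.92 km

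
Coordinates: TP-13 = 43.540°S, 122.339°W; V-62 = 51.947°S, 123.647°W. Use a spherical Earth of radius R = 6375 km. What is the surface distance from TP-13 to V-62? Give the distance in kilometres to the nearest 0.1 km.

Δφ = -8.4070°,  Δλ = -1.3080°
a = sin²(Δφ/2) + cos φ₁ cos φ₂ sin²(Δλ/2) = 0.005431
c = 2·arcsin(√a) = 0.147524 rad = 8.4525°
d = R·c = 6375 × 0.147524 = 940.5 km

940.5 km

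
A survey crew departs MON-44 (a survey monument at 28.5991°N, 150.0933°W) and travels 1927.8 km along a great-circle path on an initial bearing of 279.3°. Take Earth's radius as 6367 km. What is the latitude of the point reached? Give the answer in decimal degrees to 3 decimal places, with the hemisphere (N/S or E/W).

δ = d/R = 1927.8/6367 = 0.302780 rad
φ₂ = arcsin(sin φ₁ cos δ + cos φ₁ sin δ cos θ)
   = arcsin(0.47868·0.95451 + 0.87799·0.29817·0.16160) = 29.94779°
λ₂ = λ₁ + atan2(sin θ sin δ cos φ₁, cos δ − sin φ₁ sin φ₂) = -169.94572°

29.948°N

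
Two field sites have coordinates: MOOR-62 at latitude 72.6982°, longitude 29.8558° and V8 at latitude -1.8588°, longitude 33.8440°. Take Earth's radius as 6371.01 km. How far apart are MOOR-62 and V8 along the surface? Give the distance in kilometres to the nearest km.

8295 km

Δφ = -74.5570°,  Δλ = 3.9882°
a = sin²(Δφ/2) + cos φ₁ cos φ₂ sin²(Δλ/2) = 0.367220
c = 2·arcsin(√a) = 1.302012 rad = 74.5998°
d = R·c = 6371.01 × 1.302012 = 8295.1 km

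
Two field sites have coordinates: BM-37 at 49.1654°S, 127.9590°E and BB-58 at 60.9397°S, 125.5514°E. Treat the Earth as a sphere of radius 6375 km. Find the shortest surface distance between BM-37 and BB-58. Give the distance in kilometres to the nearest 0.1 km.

1318.8 km

Δφ = -11.7743°,  Δλ = -2.4076°
a = sin²(Δφ/2) + cos φ₁ cos φ₂ sin²(Δλ/2) = 0.010661
c = 2·arcsin(√a) = 0.206870 rad = 11.8528°
d = R·c = 6375 × 0.206870 = 1318.8 km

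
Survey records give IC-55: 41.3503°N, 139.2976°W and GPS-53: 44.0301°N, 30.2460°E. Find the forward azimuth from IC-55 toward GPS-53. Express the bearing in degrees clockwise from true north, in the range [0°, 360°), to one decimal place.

Δλ = 169.5436°
y = sin Δλ · cos φ₂ = 0.130485
x = cos φ₁ sin φ₂ − sin φ₁ cos φ₂ cos Δλ = 0.988863
θ = atan2(y, x) = 7.5170° → 7.5170° (mod 360°)

7.5°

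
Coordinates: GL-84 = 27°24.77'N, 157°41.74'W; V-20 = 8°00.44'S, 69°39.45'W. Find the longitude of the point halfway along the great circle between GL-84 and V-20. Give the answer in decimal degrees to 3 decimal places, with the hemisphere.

110.656°W

GL-84: φ = +27.41283°, λ = -157.69567°
V-20: φ = -8.00733°, λ = -69.65750°
Bx = cos φ₂ cos Δλ = 0.033900,  By = cos φ₂ sin Δλ = 0.989670
φₘ = atan2(sin φ₁ + sin φ₂, √((cos φ₁ + Bx)² + By²)) = 13.35696°
λₘ = λ₁ + atan2(By, cos φ₁ + Bx) = -110.65632°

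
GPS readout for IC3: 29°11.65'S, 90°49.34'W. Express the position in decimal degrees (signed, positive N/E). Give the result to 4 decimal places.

lat: 29.1942° S → -29.1942°
lon: 90.8223° W → -90.8223°

-29.1942°, -90.8223°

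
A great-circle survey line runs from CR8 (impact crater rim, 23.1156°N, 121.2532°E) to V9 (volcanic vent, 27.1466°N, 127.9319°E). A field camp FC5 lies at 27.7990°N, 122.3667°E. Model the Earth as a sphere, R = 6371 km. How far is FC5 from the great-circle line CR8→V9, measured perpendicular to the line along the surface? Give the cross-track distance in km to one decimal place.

363.3 km

δ₁₃ = central angle CR8→FC5 = 0.083601 rad  (haversine)
θ₁₃ = bearing CR8→FC5 = 11.880°,  θ₁₂ = bearing CR8→V9 = 54.925°
dₓₜ = R·arcsin(sin δ₁₃ · sin(θ₁₃ − θ₁₂)) = 6371·arcsin(0.08350·sin(-43.045°)) = -363.327 km
|dₓₜ| = 363.327 km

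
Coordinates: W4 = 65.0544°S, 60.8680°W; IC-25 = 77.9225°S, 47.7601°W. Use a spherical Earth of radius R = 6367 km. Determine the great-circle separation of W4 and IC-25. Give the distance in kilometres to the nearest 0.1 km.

Δφ = -12.8681°,  Δλ = 13.1079°
a = sin²(Δφ/2) + cos φ₁ cos φ₂ sin²(Δλ/2) = 0.013707
c = 2·arcsin(√a) = 0.234692 rad = 13.4468°
d = R·c = 6367 × 0.234692 = 1494.3 km

1494.3 km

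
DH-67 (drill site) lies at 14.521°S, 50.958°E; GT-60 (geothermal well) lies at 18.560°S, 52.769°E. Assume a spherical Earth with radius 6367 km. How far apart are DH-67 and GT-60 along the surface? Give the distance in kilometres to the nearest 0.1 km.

488.5 km

Δφ = -4.0390°,  Δλ = 1.8110°
a = sin²(Δφ/2) + cos φ₁ cos φ₂ sin²(Δλ/2) = 0.001471
c = 2·arcsin(√a) = 0.076727 rad = 4.3961°
d = R·c = 6367 × 0.076727 = 488.5 km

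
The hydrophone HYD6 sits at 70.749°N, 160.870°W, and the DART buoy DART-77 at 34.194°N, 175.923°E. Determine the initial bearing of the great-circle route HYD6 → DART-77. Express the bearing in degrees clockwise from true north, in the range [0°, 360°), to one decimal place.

Δλ = -23.2070°
y = sin Δλ · cos φ₂ = -0.325938
x = cos φ₁ sin φ₂ − sin φ₁ cos φ₂ cos Δλ = -0.532410
θ = atan2(y, x) = -148.5253° → 211.4747° (mod 360°)

211.5°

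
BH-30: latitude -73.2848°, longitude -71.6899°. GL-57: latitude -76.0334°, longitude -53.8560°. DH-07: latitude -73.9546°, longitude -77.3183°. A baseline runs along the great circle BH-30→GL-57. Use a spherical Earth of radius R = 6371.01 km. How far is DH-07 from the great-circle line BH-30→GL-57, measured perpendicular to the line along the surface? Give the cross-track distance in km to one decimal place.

δ₁₃ = central angle BH-30→DH-07 = 0.030054 rad  (haversine)
θ₁₃ = bearing BH-30→DH-07 = 244.438°,  θ₁₂ = bearing BH-30→GL-57 = 128.625°
dₓₜ = R·arcsin(sin δ₁₃ · sin(θ₁₃ − θ₁₂)) = 6371.01·arcsin(0.03005·sin(115.812°)) = 172.366 km
|dₓₜ| = 172.366 km

172.4 km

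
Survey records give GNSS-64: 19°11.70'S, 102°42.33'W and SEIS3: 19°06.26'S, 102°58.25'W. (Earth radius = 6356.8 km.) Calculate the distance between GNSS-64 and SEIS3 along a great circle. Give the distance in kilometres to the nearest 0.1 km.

29.6 km

GNSS-64: φ = -19.19500°, λ = -102.70550°
SEIS3: φ = -19.10433°, λ = -102.97083°
Δφ = 0.0907°,  Δλ = -0.2653°
a = sin²(Δφ/2) + cos φ₁ cos φ₂ sin²(Δλ/2) = 0.000005
c = 2·arcsin(√a) = 0.004652 rad = 0.2665°
d = R·c = 6356.8 × 0.004652 = 29.6 km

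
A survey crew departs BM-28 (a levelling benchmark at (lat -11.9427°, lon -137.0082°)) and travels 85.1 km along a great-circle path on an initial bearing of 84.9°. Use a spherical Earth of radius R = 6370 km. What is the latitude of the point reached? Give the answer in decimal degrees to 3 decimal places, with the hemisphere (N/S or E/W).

δ = d/R = 85.1/6370 = 0.013359 rad
φ₂ = arcsin(sin φ₁ cos δ + cos φ₁ sin δ cos θ)
   = arcsin(-0.20693·0.99991 + 0.97836·0.01336·0.08889) = -11.87359°
λ₂ = λ₁ + atan2(sin θ sin δ cos φ₁, cos δ − sin φ₁ sin φ₂) = -136.22912°

11.874°S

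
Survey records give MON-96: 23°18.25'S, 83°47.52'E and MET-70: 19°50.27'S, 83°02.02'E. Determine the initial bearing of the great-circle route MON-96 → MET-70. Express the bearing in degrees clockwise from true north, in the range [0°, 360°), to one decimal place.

MON-96: φ = -23.30417°, λ = +83.79200°
MET-70: φ = -19.83783°, λ = +83.03367°
Δλ = -0.7583°
y = sin Δλ · cos φ₂ = -0.012450
x = cos φ₁ sin φ₂ − sin φ₁ cos φ₂ cos Δλ = 0.060429
θ = atan2(y, x) = -11.6412° → 348.3588° (mod 360°)

348.4°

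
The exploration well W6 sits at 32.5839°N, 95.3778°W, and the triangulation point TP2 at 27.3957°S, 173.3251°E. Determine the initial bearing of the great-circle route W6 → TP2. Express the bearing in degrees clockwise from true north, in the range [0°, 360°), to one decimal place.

Δλ = -91.2971°
y = sin Δλ · cos φ₂ = -0.887622
x = cos φ₁ sin φ₂ − sin φ₁ cos φ₂ cos Δλ = -0.376886
θ = atan2(y, x) = -113.0062° → 246.9938° (mod 360°)

247.0°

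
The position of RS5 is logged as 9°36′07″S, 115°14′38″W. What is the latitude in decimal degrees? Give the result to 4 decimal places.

9° + 36′/60 + 7″/3600 = 9 + 0.60000 + 0.00194 = 9.6019°

9.6019°S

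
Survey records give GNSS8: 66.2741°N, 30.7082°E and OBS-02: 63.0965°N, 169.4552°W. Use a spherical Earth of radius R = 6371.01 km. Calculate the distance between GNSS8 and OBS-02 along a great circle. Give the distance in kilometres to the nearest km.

Δφ = -3.1776°,  Δλ = 159.8366°
a = sin²(Δφ/2) + cos φ₁ cos φ₂ sin²(Δλ/2) = 0.177254
c = 2·arcsin(√a) = 0.869129 rad = 49.7974°
d = R·c = 6371.01 × 0.869129 = 5537.2 km

5537 km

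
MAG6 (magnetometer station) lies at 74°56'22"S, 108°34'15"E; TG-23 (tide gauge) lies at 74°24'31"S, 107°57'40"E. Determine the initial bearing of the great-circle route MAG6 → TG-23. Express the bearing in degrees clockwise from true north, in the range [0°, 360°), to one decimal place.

342.8°

MAG6: φ = -74.93944°, λ = +108.57083°
TG-23: φ = -74.40861°, λ = +107.96111°
Δλ = -0.6097°
y = sin Δλ · cos φ₂ = -0.002860
x = cos φ₁ sin φ₂ − sin φ₁ cos φ₂ cos Δλ = 0.009250
θ = atan2(y, x) = -17.1820° → 342.8180° (mod 360°)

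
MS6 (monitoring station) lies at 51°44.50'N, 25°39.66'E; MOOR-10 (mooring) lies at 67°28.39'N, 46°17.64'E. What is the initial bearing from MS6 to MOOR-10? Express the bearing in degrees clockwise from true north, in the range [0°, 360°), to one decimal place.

MS6: φ = +51.74167°, λ = +25.66100°
MOOR-10: φ = +67.47317°, λ = +46.29400°
Δλ = 20.6330°
y = sin Δλ · cos φ₂ = 0.135003
x = cos φ₁ sin φ₂ − sin φ₁ cos φ₂ cos Δλ = 0.290426
θ = atan2(y, x) = 24.9311° → 24.9311° (mod 360°)

24.9°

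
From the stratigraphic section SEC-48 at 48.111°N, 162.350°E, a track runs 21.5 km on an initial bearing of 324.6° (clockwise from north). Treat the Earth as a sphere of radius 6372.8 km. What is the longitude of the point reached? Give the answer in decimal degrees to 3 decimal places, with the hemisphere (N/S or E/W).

δ = d/R = 21.5/6372.8 = 0.003374 rad
φ₂ = arcsin(sin φ₁ cos δ + cos φ₁ sin δ cos θ)
   = arcsin(0.74444·0.99999 + 0.66769·0.00337·0.81513) = 48.26844°
λ₂ = λ₁ + atan2(sin θ sin δ cos φ₁, cos δ − sin φ₁ sin φ₂) = 162.18178°

162.182°E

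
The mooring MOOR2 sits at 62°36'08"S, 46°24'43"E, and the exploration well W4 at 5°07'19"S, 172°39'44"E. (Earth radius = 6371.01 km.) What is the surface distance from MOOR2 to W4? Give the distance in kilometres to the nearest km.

MOOR2: φ = -62.60222°, λ = +46.41194°
W4: φ = -5.12194°, λ = +172.66222°
Δφ = 57.4803°,  Δλ = 126.2503°
a = sin²(Δφ/2) + cos φ₁ cos φ₂ sin²(Δλ/2) = 0.595877
c = 2·arcsin(√a) = 1.763745 rad = 101.0551°
d = R·c = 6371.01 × 1.763745 = 11236.8 km

11237 km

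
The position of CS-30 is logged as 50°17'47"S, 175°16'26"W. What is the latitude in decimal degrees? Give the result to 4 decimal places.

50.2964°S

50° + 17′/60 + 47″/3600 = 50 + 0.28333 + 0.01306 = 50.2964°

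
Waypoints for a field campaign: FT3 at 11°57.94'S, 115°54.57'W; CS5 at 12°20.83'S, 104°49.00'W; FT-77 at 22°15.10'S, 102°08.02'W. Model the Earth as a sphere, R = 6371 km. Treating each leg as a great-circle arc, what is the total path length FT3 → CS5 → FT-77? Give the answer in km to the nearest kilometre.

2344 km

FT3: φ = -11.96567°, λ = -115.90950°
CS5: φ = -12.34717°, λ = -104.81667°
FT-77: φ = -22.25167°, λ = -102.13367°
FT3→CS5: c = 0.189369 rad, d = 1206.47 km
CS5→FT-77: c = 0.178536 rad, d = 1137.45 km
Total = 1206.47 + 1137.45 = 2343.92 km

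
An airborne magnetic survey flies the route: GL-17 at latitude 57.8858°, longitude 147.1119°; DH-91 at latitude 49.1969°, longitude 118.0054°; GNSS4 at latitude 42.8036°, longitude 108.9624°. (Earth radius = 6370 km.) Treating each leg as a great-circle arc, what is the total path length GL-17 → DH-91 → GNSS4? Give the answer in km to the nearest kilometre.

3124 km

GL-17→DH-91: c = 0.334257 rad, d = 2129.22 km
DH-91→GNSS4: c = 0.156224 rad, d = 995.15 km
Total = 2129.22 + 995.15 = 3124.36 km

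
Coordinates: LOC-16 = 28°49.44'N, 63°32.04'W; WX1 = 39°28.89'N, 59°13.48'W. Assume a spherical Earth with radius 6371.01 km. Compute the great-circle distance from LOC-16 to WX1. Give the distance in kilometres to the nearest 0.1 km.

LOC-16: φ = +28.82400°, λ = -63.53400°
WX1: φ = +39.48150°, λ = -59.22467°
Δφ = 10.6575°,  Δλ = 4.3093°
a = sin²(Δφ/2) + cos φ₁ cos φ₂ sin²(Δλ/2) = 0.009581
c = 2·arcsin(√a) = 0.196076 rad = 11.2343°
d = R·c = 6371.01 × 0.196076 = 1249.2 km

1249.2 km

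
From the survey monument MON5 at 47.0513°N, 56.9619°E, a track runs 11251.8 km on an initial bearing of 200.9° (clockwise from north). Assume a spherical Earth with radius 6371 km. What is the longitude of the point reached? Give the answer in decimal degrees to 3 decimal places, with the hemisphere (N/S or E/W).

δ = d/R = 11251.8/6371 = 1.766096 rad
φ₂ = arcsin(sin φ₁ cos δ + cos φ₁ sin δ cos θ)
   = arcsin(0.73196·-0.19406 + 0.68134·0.98099·-0.93420) = -50.03697°
λ₂ = λ₁ + atan2(sin θ sin δ cos φ₁, cos δ − sin φ₁ sin φ₂) = 23.94719°

23.947°E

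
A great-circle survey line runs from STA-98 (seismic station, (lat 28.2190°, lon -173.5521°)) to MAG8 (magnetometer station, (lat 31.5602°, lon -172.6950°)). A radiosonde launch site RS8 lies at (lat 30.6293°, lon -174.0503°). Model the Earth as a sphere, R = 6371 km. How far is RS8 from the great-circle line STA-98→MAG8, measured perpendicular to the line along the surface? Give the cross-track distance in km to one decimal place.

103.8 km

δ₁₃ = central angle STA-98→RS8 = 0.042744 rad  (haversine)
θ₁₃ = bearing STA-98→RS8 = 349.916°,  θ₁₂ = bearing STA-98→MAG8 = 12.327°
dₓₜ = R·arcsin(sin δ₁₃ · sin(θ₁₃ − θ₁₂)) = 6371·arcsin(0.04273·sin(337.589°)) = -103.796 km
|dₓₜ| = 103.796 km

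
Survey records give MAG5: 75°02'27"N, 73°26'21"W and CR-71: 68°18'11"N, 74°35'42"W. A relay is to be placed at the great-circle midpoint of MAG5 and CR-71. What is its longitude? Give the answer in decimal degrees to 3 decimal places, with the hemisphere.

MAG5: φ = +75.04083°, λ = -73.43917°
CR-71: φ = +68.30306°, λ = -74.59500°
Bx = cos φ₂ cos Δλ = 0.369622,  By = cos φ₂ sin Δλ = -0.007457
φₘ = atan2(sin φ₁ + sin φ₂, √((cos φ₁ + Bx)² + By²)) = 71.67279°
λₘ = λ₁ + atan2(By, cos φ₁ + Bx) = -74.11978°

74.120°W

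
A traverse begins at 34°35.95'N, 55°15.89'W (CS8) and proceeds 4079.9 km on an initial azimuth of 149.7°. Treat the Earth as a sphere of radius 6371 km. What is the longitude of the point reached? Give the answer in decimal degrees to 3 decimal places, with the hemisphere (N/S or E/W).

CS8: φ = +34.59917°, λ = -55.26483°
δ = d/R = 4079.9/6371 = 0.640386 rad
φ₂ = arcsin(sin φ₁ cos δ + cos φ₁ sin δ cos θ)
   = arcsin(0.56783·0.80187 + 0.82314·0.59751·-0.86340) = 1.75799°
λ₂ = λ₁ + atan2(sin θ sin δ cos φ₁, cos δ − sin φ₁ sin φ₂) = -37.71112°

37.711°W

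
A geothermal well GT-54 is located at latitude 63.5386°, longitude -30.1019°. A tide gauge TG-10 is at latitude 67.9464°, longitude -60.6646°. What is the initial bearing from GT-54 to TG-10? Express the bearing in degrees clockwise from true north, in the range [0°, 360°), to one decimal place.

Δλ = -30.5627°
y = sin Δλ · cos φ₂ = -0.190921
x = cos φ₁ sin φ₂ − sin φ₁ cos φ₂ cos Δλ = 0.123553
θ = atan2(y, x) = -57.0914° → 302.9086° (mod 360°)

302.9°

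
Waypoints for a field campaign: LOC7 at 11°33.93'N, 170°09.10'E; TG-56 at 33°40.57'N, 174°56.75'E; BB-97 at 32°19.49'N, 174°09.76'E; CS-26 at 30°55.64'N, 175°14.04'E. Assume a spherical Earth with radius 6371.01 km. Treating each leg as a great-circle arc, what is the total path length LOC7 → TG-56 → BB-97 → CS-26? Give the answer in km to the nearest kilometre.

2859 km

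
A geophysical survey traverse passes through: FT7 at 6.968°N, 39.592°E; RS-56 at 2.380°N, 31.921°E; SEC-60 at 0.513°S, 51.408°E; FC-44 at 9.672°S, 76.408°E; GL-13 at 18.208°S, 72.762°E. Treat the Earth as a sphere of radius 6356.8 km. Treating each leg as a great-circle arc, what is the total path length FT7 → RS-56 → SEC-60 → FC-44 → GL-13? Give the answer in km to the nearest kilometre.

FT7→RS-56: c = 0.155590 rad, d = 989.05 km
RS-56→SEC-60: c = 0.343759 rad, d = 2185.21 km
SEC-60→FC-44: c = 0.462603 rad, d = 2940.68 km
FC-44→GL-13: c = 0.161249 rad, d = 1025.03 km
Total = 989.05 + 2185.21 + 2940.68 + 1025.03 = 7139.97 km

7140 km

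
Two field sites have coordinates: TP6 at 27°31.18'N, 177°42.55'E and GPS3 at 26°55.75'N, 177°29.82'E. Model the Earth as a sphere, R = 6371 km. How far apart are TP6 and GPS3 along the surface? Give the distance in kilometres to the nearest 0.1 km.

68.9 km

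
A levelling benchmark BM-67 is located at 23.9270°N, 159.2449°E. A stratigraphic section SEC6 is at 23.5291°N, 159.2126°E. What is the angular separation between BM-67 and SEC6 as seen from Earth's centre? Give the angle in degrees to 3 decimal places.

0.399°

Δφ = -0.3979°,  Δλ = -0.0323°
a = sin²(Δφ/2) + cos φ₁ cos φ₂ sin²(Δλ/2) = 0.000012
c = 2·arcsin(√a) = 0.006964 rad = 0.3990°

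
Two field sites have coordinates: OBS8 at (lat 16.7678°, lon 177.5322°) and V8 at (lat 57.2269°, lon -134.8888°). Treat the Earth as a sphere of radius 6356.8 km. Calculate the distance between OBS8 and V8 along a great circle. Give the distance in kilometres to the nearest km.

5956 km

Δφ = 40.4591°,  Δλ = 47.5790°
a = sin²(Δφ/2) + cos φ₁ cos φ₂ sin²(Δλ/2) = 0.203899
c = 2·arcsin(√a) = 0.937008 rad = 53.6866°
d = R·c = 6356.8 × 0.937008 = 5956.4 km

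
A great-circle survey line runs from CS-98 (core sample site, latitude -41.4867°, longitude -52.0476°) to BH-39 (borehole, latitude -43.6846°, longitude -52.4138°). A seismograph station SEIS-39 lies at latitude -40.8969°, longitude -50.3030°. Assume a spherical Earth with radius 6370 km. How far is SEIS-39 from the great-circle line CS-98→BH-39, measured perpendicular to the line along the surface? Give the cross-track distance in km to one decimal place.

137.9 km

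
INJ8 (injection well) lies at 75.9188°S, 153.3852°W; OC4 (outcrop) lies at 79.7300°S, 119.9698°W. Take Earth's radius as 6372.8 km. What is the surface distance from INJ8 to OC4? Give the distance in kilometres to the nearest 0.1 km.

Δφ = -3.8112°,  Δλ = 33.4154°
a = sin²(Δφ/2) + cos φ₁ cos φ₂ sin²(Δλ/2) = 0.004691
c = 2·arcsin(√a) = 0.137087 rad = 7.8545°
d = R·c = 6372.8 × 0.137087 = 873.6 km

873.6 km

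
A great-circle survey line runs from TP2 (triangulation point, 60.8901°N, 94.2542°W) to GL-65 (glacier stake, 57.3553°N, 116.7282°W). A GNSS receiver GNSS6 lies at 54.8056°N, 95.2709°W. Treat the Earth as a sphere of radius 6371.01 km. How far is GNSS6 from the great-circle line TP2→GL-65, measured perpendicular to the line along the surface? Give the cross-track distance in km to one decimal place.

662.6 km

δ₁₃ = central angle TP2→GNSS6 = 0.106610 rad  (haversine)
θ₁₃ = bearing TP2→GNSS6 = 185.515°,  θ₁₂ = bearing TP2→GL-65 = 262.851°
dₓₜ = R·arcsin(sin δ₁₃ · sin(θ₁₃ − θ₁₂)) = 6371.01·arcsin(0.10641·sin(-77.336°)) = -662.631 km
|dₓₜ| = 662.631 km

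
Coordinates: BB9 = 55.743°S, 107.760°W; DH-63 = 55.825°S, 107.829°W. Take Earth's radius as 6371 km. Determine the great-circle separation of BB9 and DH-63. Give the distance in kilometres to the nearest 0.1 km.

10.1 km

Δφ = -0.0820°,  Δλ = -0.0690°
a = sin²(Δφ/2) + cos φ₁ cos φ₂ sin²(Δλ/2) = 0.000001
c = 2·arcsin(√a) = 0.001583 rad = 0.0907°
d = R·c = 6371 × 0.001583 = 10.1 km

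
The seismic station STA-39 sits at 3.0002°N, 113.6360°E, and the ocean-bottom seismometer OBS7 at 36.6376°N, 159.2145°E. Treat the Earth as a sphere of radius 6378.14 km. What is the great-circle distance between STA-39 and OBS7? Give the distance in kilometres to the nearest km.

Δφ = 33.6374°,  Δλ = 45.5785°
a = sin²(Δφ/2) + cos φ₁ cos φ₂ sin²(Δλ/2) = 0.203946
c = 2·arcsin(√a) = 0.937125 rad = 53.6933°
d = R·c = 6378.14 × 0.937125 = 5977.1 km

5977 km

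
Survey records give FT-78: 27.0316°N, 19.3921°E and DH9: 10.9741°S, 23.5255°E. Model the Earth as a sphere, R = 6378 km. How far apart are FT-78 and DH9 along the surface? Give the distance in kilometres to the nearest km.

Δφ = -38.0057°,  Δλ = 4.1334°
a = sin²(Δφ/2) + cos φ₁ cos φ₂ sin²(Δλ/2) = 0.107163
c = 2·arcsin(√a) = 0.667010 rad = 38.2169°
d = R·c = 6378 × 0.667010 = 4254.2 km

4254 km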